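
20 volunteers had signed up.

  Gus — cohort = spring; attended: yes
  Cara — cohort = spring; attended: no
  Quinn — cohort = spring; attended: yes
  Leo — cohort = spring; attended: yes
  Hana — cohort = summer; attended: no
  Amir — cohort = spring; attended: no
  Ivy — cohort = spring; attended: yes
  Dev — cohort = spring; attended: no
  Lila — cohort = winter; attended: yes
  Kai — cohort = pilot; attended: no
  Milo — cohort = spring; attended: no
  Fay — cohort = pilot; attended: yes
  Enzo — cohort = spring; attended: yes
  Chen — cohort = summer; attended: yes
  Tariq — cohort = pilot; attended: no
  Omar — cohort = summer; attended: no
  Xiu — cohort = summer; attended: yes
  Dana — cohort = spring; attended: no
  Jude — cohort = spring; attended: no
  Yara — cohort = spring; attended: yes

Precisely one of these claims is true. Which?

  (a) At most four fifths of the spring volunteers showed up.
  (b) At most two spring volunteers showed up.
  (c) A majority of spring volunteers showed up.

(a)

|A| = 12, |A ∩ B| = 6, |A ∖ B| = 6.
(a) requires |A ∩ B| / |A| ≤ 4/5: true.
(b) requires |A ∩ B| ≤ 2: false.
(c) requires |A ∩ B| > |A ∖ B|: false.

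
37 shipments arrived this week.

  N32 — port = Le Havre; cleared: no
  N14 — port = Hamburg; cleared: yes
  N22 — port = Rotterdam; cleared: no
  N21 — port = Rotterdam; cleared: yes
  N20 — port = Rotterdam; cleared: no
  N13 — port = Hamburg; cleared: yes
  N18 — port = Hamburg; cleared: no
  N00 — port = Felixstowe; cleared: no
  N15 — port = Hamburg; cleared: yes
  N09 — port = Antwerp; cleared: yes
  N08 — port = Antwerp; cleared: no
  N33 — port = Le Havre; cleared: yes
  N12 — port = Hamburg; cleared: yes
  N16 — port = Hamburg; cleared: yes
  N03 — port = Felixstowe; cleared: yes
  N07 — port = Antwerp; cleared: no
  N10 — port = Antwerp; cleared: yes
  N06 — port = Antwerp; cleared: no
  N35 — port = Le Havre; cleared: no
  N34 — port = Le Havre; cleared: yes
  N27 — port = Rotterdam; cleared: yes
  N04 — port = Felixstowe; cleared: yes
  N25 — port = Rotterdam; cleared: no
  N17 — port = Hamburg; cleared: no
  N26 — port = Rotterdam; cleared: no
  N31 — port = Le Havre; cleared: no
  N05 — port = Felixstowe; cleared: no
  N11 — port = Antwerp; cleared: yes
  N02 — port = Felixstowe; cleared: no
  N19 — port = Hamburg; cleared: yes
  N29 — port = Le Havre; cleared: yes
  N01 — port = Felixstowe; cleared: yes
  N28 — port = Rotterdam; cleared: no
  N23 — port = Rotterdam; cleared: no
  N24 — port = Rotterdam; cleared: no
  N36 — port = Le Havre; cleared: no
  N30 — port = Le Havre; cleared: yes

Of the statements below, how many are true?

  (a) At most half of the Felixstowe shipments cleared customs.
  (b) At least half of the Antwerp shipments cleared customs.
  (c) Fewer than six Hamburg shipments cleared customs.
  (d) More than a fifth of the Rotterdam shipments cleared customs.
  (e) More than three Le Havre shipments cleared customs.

4

(a) Felixstowe: |A| = 6, |A ∩ B| = 3; needs |A ∩ B| ≤ |A ∖ B| — true.
(b) Antwerp: |A| = 6, |A ∩ B| = 3; needs |A ∩ B| ≥ |A ∖ B| — true.
(c) Hamburg: |A| = 8, |A ∩ B| = 6; needs |A ∩ B| < 6 — false.
(d) Rotterdam: |A| = 9, |A ∩ B| = 2; needs |A ∩ B| / |A| > 1/5 — true.
(e) Le Havre: |A| = 8, |A ∩ B| = 4; needs |A ∩ B| > 3 — true.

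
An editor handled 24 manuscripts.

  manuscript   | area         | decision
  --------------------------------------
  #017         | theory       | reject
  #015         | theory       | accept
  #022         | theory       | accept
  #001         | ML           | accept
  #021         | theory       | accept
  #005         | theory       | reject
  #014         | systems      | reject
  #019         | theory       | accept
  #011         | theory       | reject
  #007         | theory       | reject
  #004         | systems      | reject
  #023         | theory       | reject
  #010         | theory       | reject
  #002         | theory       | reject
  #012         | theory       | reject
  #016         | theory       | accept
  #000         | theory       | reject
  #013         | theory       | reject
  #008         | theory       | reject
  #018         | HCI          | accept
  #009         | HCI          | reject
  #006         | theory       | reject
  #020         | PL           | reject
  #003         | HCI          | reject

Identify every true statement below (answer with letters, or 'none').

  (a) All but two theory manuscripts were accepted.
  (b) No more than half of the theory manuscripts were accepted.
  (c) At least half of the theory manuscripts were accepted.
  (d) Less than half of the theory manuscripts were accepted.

|A| = 17, |A ∩ B| = 5, |A ∖ B| = 12.
(a) |A ∖ B| = 2: fails.
(b) |A ∩ B| ≤ |A ∖ B|: holds.
(c) |A ∩ B| ≥ |A ∖ B|: fails.
(d) |A ∩ B| < |A ∖ B|: holds.

(b), (d)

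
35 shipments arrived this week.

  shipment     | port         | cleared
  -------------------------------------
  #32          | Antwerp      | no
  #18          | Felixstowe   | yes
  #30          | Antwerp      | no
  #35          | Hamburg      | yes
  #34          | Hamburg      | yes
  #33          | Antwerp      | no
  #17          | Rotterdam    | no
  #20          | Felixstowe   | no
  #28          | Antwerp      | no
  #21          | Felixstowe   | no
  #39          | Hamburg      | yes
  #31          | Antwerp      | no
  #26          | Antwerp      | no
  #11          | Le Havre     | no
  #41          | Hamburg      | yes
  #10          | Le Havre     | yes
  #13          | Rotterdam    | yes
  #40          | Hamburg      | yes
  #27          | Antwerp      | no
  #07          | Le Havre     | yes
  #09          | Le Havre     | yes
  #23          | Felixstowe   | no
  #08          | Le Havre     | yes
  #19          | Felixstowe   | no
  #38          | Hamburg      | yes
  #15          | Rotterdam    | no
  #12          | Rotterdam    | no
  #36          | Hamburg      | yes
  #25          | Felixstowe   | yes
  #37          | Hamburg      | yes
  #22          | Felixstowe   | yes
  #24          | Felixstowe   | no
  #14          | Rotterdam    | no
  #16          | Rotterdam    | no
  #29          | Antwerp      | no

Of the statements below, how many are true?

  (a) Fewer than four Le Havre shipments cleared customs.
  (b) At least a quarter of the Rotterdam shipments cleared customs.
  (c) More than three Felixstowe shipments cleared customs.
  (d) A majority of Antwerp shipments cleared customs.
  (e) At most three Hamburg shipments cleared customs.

0

(a) Le Havre: |A| = 5, |A ∩ B| = 4; needs |A ∩ B| < 4 — false.
(b) Rotterdam: |A| = 6, |A ∩ B| = 1; needs |A ∩ B| / |A| ≥ 1/4 — false.
(c) Felixstowe: |A| = 8, |A ∩ B| = 3; needs |A ∩ B| > 3 — false.
(d) Antwerp: |A| = 8, |A ∩ B| = 0; needs |A ∩ B| > |A ∖ B| — false.
(e) Hamburg: |A| = 8, |A ∩ B| = 8; needs |A ∩ B| ≤ 3 — false.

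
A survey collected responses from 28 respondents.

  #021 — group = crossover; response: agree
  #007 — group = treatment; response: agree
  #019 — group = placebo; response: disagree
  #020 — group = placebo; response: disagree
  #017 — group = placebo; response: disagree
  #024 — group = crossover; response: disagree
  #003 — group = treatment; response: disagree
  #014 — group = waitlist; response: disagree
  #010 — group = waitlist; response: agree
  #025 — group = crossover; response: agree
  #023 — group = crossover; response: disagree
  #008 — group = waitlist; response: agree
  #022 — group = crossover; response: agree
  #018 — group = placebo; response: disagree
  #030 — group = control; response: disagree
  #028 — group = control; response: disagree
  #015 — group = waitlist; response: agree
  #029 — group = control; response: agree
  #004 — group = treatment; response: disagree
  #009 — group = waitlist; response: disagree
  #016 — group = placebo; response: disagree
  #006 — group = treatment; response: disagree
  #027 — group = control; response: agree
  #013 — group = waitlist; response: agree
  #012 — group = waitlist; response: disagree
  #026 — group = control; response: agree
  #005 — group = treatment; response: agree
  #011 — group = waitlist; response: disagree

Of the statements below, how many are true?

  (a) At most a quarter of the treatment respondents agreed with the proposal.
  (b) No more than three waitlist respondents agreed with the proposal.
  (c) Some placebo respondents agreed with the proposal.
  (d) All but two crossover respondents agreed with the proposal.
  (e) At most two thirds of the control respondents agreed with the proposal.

(a) treatment: |A| = 5, |A ∩ B| = 2; needs |A ∩ B| / |A| ≤ 1/4 — false.
(b) waitlist: |A| = 8, |A ∩ B| = 4; needs |A ∩ B| ≤ 3 — false.
(c) placebo: |A| = 5, |A ∩ B| = 0; needs A ∩ B ≠ ∅ (|A ∩ B| ≥ 1) — false.
(d) crossover: |A| = 5, |A ∩ B| = 3; needs |A ∖ B| = 2 — true.
(e) control: |A| = 5, |A ∩ B| = 3; needs |A ∩ B| / |A| ≤ 2/3 — true.

2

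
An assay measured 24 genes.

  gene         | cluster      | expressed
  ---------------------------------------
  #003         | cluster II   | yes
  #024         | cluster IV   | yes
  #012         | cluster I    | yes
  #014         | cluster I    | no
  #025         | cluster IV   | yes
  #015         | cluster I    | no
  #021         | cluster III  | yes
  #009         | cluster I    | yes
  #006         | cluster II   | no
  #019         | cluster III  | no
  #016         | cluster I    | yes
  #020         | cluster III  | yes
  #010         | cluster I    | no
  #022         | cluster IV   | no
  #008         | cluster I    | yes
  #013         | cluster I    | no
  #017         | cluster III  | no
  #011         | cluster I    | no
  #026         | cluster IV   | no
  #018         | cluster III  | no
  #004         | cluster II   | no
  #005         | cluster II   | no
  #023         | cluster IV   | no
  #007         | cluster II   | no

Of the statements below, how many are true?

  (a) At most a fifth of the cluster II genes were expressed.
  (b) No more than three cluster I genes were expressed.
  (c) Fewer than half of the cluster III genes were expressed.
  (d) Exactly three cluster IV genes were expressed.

2

(a) cluster II: |A| = 5, |A ∩ B| = 1; needs |A ∩ B| / |A| ≤ 1/5 — true.
(b) cluster I: |A| = 9, |A ∩ B| = 4; needs |A ∩ B| ≤ 3 — false.
(c) cluster III: |A| = 5, |A ∩ B| = 2; needs |A ∩ B| < |A ∖ B| — true.
(d) cluster IV: |A| = 5, |A ∩ B| = 2; needs |A ∩ B| = 3 — false.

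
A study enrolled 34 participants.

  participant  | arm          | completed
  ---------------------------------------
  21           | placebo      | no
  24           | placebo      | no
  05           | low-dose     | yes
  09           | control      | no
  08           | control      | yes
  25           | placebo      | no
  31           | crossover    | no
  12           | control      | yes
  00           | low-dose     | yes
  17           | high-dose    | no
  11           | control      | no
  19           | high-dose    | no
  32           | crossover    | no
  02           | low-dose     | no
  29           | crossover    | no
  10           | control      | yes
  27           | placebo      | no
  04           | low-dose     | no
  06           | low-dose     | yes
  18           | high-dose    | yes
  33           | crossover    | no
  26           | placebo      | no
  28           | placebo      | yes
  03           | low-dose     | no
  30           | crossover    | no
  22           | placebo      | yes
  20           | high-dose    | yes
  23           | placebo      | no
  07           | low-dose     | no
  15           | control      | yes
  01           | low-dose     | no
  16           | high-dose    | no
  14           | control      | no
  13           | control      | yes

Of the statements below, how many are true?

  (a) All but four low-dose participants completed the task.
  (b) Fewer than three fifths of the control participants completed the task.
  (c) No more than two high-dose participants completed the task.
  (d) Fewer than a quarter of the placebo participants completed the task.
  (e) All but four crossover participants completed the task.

(a) low-dose: |A| = 8, |A ∩ B| = 3; needs |A ∖ B| = 4 — false.
(b) control: |A| = 8, |A ∩ B| = 5; needs |A ∩ B| / |A| < 3/5 — false.
(c) high-dose: |A| = 5, |A ∩ B| = 2; needs |A ∩ B| ≤ 2 — true.
(d) placebo: |A| = 8, |A ∩ B| = 2; needs |A ∩ B| / |A| < 1/4 — false.
(e) crossover: |A| = 5, |A ∩ B| = 0; needs |A ∖ B| = 4 — false.

1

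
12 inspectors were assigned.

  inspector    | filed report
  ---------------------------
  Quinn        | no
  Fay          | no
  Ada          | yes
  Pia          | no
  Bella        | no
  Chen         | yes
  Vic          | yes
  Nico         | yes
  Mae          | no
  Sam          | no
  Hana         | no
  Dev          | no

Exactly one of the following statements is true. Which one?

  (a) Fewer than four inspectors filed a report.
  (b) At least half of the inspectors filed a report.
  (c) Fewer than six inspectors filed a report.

(c)

|A| = 12, |A ∩ B| = 4, |A ∖ B| = 8.
(a) requires |A ∩ B| < 4: false.
(b) requires |A ∩ B| ≥ |A ∖ B|: false.
(c) requires |A ∩ B| < 6: true.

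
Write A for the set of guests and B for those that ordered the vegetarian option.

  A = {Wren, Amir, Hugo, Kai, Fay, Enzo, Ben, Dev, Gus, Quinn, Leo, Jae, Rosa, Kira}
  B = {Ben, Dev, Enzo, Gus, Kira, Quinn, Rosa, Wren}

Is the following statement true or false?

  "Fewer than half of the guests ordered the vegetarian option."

False

'Fewer than half of the guests ordered the vegetarian option' holds iff |A ∩ B| < |A ∖ B|.
A (the restrictor) = {Wren, Amir, Hugo, Kai, Fay, Enzo, Ben, Dev, Gus, Quinn, Leo, Jae, Rosa, Kira}, |A| = 14.
A ∩ B = {Wren, Enzo, Ben, Dev, Gus, Quinn, Rosa, Kira}, so |A ∩ B| = 8.
A ∖ B = {Amir, Hugo, Kai, Fay, Leo, Jae}, so |A ∖ B| = 6.
8 > 6, so the statement is false.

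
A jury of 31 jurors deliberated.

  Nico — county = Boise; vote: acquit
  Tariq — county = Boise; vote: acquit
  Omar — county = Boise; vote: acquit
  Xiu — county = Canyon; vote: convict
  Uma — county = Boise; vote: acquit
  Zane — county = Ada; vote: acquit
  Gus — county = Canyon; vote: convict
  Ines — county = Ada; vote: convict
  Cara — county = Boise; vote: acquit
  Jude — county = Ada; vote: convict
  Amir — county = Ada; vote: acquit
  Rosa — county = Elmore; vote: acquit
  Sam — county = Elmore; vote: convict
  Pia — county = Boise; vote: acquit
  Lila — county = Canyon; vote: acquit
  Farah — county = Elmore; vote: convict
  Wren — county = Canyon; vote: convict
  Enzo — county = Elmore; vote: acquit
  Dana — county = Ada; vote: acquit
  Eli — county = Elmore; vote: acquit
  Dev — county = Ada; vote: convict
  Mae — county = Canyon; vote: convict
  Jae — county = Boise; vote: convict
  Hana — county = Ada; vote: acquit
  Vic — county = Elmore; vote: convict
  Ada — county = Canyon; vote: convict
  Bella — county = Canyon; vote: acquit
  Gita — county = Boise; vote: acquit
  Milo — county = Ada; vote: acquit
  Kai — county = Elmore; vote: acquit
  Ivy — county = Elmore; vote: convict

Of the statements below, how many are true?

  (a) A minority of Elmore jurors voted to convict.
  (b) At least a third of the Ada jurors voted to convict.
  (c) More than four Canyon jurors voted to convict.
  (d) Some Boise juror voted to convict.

(a) Elmore: |A| = 8, |A ∩ B| = 4; needs |A ∩ B| < |A ∖ B| — false.
(b) Ada: |A| = 8, |A ∩ B| = 3; needs |A ∩ B| / |A| ≥ 1/3 — true.
(c) Canyon: |A| = 7, |A ∩ B| = 5; needs |A ∩ B| > 4 — true.
(d) Boise: |A| = 8, |A ∩ B| = 1; needs A ∩ B ≠ ∅ (|A ∩ B| ≥ 1) — true.

3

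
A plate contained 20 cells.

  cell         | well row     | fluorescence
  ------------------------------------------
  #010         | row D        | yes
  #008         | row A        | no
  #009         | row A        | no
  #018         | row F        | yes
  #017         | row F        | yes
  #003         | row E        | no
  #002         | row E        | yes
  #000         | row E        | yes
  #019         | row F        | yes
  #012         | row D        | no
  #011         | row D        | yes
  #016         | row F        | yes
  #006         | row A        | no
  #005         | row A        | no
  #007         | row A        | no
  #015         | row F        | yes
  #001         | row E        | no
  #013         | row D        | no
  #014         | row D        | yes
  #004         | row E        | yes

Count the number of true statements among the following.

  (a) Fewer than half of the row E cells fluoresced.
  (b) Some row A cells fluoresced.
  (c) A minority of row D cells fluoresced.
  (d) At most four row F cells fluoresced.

0

(a) row E: |A| = 5, |A ∩ B| = 3; needs |A ∩ B| < |A ∖ B| — false.
(b) row A: |A| = 5, |A ∩ B| = 0; needs A ∩ B ≠ ∅ (|A ∩ B| ≥ 1) — false.
(c) row D: |A| = 5, |A ∩ B| = 3; needs |A ∩ B| < |A ∖ B| — false.
(d) row F: |A| = 5, |A ∩ B| = 5; needs |A ∩ B| ≤ 4 — false.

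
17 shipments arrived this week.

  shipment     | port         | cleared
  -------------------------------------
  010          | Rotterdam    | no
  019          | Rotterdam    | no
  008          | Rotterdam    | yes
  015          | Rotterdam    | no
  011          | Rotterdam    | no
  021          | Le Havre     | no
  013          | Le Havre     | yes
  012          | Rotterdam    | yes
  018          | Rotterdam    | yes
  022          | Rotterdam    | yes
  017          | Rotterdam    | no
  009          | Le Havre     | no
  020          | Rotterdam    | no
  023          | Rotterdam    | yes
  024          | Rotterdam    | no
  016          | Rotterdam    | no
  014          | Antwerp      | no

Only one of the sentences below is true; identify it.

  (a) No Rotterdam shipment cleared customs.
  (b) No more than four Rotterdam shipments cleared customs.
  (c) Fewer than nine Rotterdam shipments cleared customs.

|A| = 13, |A ∩ B| = 5, |A ∖ B| = 8.
(a) requires A ∩ B = ∅ (|A ∩ B| = 0): false.
(b) requires |A ∩ B| ≤ 4: false.
(c) requires |A ∩ B| < 9: true.

(c)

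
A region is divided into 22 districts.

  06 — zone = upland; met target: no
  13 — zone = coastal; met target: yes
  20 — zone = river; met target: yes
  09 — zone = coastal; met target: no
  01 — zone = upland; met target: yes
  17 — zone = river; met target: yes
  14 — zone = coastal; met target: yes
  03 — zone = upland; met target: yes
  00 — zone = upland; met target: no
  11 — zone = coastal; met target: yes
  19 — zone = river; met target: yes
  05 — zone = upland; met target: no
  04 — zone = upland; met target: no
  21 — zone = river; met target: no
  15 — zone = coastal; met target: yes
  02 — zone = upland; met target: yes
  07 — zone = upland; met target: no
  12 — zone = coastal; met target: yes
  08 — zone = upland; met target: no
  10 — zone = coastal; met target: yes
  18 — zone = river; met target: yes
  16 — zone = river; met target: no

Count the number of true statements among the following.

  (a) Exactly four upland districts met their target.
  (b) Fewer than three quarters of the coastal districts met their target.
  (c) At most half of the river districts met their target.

(a) upland: |A| = 9, |A ∩ B| = 3; needs |A ∩ B| = 4 — false.
(b) coastal: |A| = 7, |A ∩ B| = 6; needs |A ∩ B| / |A| < 3/4 — false.
(c) river: |A| = 6, |A ∩ B| = 4; needs |A ∩ B| ≤ |A ∖ B| — false.

0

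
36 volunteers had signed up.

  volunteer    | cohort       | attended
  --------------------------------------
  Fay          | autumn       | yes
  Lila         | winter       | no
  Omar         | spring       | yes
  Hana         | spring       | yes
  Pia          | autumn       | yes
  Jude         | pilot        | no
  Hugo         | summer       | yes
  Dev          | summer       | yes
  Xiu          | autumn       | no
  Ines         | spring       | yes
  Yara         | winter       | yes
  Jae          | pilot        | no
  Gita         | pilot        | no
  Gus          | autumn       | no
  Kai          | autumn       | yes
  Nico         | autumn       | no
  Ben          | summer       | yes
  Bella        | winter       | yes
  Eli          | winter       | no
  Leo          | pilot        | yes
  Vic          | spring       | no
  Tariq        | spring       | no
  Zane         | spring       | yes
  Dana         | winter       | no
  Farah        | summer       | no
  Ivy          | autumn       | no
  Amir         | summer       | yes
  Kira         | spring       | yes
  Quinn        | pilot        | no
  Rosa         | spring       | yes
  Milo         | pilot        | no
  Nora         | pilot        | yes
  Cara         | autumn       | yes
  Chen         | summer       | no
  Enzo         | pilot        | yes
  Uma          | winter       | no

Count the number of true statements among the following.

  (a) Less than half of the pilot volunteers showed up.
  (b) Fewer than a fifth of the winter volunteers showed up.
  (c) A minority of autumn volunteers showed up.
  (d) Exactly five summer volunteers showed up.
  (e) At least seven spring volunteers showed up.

(a) pilot: |A| = 8, |A ∩ B| = 3; needs |A ∩ B| < |A ∖ B| — true.
(b) winter: |A| = 6, |A ∩ B| = 2; needs |A ∩ B| / |A| < 1/5 — false.
(c) autumn: |A| = 8, |A ∩ B| = 4; needs |A ∩ B| < |A ∖ B| — false.
(d) summer: |A| = 6, |A ∩ B| = 4; needs |A ∩ B| = 5 — false.
(e) spring: |A| = 8, |A ∩ B| = 6; needs |A ∩ B| ≥ 7 — false.

1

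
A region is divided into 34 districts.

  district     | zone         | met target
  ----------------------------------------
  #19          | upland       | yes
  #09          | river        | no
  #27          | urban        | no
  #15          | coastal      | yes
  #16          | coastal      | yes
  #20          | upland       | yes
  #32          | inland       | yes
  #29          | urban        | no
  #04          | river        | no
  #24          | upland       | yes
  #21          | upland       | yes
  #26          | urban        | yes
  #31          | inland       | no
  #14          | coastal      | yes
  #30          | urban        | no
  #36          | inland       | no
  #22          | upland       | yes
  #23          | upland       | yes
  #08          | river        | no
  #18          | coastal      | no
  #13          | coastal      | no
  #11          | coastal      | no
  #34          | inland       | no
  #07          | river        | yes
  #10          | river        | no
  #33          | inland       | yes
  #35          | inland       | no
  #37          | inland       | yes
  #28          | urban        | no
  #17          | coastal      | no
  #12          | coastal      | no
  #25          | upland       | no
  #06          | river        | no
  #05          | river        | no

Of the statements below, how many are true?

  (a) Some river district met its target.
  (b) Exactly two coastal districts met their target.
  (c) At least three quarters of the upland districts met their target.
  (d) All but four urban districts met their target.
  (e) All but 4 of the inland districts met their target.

(a) river: |A| = 7, |A ∩ B| = 1; needs A ∩ B ≠ ∅ (|A ∩ B| ≥ 1) — true.
(b) coastal: |A| = 8, |A ∩ B| = 3; needs |A ∩ B| = 2 — false.
(c) upland: |A| = 7, |A ∩ B| = 6; needs |A ∩ B| / |A| ≥ 3/4 — true.
(d) urban: |A| = 5, |A ∩ B| = 1; needs |A ∖ B| = 4 — true.
(e) inland: |A| = 7, |A ∩ B| = 3; needs |A ∖ B| = 4 — true.

4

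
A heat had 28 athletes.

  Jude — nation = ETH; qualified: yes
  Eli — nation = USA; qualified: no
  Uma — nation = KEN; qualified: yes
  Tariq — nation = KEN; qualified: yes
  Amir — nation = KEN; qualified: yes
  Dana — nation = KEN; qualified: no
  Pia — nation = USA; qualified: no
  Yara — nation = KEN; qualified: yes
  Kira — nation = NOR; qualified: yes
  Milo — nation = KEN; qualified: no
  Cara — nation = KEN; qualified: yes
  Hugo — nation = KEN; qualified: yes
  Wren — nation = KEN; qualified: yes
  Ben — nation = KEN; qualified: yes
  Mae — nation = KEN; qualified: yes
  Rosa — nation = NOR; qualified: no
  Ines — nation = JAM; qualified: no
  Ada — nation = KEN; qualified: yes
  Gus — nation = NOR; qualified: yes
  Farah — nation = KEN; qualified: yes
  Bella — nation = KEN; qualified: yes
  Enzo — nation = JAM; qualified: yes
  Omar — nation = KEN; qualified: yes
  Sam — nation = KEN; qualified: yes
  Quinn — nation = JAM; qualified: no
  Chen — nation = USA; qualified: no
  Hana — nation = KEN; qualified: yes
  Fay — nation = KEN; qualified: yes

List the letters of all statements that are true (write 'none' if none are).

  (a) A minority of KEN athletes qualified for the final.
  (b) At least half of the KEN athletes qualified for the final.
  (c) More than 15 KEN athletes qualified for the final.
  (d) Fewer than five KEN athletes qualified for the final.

(b), (c)

|A| = 18, |A ∩ B| = 16, |A ∖ B| = 2.
(a) |A ∩ B| < |A ∖ B|: fails.
(b) |A ∩ B| ≥ |A ∖ B|: holds.
(c) |A ∩ B| > 15: holds.
(d) |A ∩ B| < 5: fails.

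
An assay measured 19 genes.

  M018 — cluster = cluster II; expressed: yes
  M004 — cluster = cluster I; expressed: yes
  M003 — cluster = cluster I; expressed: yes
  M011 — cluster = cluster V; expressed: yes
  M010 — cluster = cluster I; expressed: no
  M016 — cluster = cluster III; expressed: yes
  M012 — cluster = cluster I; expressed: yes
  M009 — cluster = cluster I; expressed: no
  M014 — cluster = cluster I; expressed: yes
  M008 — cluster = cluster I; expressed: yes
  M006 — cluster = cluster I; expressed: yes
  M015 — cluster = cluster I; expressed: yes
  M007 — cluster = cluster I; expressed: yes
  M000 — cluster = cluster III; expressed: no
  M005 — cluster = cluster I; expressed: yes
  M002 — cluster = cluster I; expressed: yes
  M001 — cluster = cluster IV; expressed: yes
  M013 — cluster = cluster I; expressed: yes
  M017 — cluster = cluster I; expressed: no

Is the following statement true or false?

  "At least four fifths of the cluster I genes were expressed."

'At least four fifths of the cluster I genes were expressed' holds iff |A ∩ B| / |A| ≥ 4/5.
A (the restrictor) = {M004, M003, M010, M012, M009, M014, M008, M006, M015, M007, M005, M002, M013, M017}, |A| = 14.
A ∩ B = {M004, M003, M012, M014, M008, M006, M015, M007, M005, M002, M013}, so |A ∩ B| = 11.
A ∖ B = {M010, M009, M017}, so |A ∖ B| = 3.
|A ∩ B|/|A| = 11/14, so the statement is false.

False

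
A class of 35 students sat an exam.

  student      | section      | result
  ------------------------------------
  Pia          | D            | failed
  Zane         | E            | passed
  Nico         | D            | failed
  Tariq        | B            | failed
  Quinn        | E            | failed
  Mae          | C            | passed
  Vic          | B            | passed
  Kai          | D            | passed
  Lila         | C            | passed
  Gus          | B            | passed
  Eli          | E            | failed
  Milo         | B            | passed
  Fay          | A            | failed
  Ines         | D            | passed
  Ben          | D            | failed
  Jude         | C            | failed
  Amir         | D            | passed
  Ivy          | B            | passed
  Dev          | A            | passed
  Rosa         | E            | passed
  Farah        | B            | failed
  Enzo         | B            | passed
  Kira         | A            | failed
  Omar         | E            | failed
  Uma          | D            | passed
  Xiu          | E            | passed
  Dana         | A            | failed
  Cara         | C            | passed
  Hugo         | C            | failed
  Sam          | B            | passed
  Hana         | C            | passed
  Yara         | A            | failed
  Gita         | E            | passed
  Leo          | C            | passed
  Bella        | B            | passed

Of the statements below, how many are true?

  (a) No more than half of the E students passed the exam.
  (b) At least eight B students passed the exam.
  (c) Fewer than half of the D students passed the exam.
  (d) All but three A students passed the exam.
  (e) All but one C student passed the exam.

0

(a) E: |A| = 7, |A ∩ B| = 4; needs |A ∩ B| ≤ |A ∖ B| — false.
(b) B: |A| = 9, |A ∩ B| = 7; needs |A ∩ B| ≥ 8 — false.
(c) D: |A| = 7, |A ∩ B| = 4; needs |A ∩ B| < |A ∖ B| — false.
(d) A: |A| = 5, |A ∩ B| = 1; needs |A ∖ B| = 3 — false.
(e) C: |A| = 7, |A ∩ B| = 5; needs |A ∖ B| = 1 — false.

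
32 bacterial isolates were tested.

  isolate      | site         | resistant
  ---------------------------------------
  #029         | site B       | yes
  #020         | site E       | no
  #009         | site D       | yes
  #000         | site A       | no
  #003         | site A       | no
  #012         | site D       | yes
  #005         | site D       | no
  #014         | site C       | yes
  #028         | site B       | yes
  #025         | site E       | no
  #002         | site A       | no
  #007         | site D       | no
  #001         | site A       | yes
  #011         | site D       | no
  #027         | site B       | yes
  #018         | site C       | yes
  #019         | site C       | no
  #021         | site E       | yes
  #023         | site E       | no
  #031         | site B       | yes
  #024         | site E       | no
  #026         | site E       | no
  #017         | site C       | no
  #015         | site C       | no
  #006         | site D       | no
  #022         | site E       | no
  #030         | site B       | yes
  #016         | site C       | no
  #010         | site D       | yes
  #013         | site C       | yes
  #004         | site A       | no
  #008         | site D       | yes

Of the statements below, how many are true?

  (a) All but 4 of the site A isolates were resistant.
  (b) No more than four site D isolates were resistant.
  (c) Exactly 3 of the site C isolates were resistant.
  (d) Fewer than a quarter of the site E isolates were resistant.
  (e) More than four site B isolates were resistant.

(a) site A: |A| = 5, |A ∩ B| = 1; needs |A ∖ B| = 4 — true.
(b) site D: |A| = 8, |A ∩ B| = 4; needs |A ∩ B| ≤ 4 — true.
(c) site C: |A| = 7, |A ∩ B| = 3; needs |A ∩ B| = 3 — true.
(d) site E: |A| = 7, |A ∩ B| = 1; needs |A ∩ B| / |A| < 1/4 — true.
(e) site B: |A| = 5, |A ∩ B| = 5; needs |A ∩ B| > 4 — true.

5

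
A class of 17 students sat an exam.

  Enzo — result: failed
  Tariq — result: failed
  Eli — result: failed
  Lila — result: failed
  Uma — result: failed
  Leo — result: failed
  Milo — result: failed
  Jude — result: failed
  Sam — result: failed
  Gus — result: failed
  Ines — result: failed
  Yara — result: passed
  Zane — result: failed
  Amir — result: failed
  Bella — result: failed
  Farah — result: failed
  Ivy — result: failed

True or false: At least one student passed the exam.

True

Truth condition: A ∩ B ≠ ∅ (|A ∩ B| ≥ 1).
|A| = 17, |A ∩ B| = 1, |A ∖ B| = 16.
So the statement is true.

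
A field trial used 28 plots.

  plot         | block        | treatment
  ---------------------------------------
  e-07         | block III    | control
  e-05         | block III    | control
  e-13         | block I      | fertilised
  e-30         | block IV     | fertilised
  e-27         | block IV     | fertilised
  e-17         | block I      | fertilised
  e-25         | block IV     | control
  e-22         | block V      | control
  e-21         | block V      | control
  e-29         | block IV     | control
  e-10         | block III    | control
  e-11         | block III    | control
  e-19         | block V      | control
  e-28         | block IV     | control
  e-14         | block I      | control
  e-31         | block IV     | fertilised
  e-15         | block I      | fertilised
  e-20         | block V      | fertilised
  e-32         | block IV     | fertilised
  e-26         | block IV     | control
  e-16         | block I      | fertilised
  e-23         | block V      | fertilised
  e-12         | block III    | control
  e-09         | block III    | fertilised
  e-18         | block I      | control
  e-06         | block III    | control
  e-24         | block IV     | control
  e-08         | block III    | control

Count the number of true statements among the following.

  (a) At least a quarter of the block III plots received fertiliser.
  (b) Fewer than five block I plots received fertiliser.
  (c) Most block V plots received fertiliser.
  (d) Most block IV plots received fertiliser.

(a) block III: |A| = 8, |A ∩ B| = 1; needs |A ∩ B| / |A| ≥ 1/4 — false.
(b) block I: |A| = 6, |A ∩ B| = 4; needs |A ∩ B| < 5 — true.
(c) block V: |A| = 5, |A ∩ B| = 2; needs |A ∩ B| > |A ∖ B| — false.
(d) block IV: |A| = 9, |A ∩ B| = 4; needs |A ∩ B| > |A ∖ B| — false.

1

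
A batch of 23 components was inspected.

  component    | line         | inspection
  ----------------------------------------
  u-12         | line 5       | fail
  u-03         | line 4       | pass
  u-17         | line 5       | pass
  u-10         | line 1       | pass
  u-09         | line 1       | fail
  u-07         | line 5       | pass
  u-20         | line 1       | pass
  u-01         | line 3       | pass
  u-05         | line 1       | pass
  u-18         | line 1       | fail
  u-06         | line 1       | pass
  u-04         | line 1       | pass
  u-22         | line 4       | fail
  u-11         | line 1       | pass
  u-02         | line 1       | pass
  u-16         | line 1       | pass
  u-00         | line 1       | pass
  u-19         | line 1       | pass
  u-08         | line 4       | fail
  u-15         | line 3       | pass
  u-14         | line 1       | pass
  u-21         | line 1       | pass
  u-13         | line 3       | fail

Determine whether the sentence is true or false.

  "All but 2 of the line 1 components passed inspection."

Truth condition: |A ∖ B| = 2.
A (the restrictor) = {u-10, u-09, u-20, u-05, u-18, u-06, u-04, u-11, u-02, u-16, u-00, u-19, u-14, u-21}, |A| = 14.
A ∖ B = {u-09, u-18}, so |A ∖ B| = 2.
|A ∖ B| = 2, so the statement is true.

True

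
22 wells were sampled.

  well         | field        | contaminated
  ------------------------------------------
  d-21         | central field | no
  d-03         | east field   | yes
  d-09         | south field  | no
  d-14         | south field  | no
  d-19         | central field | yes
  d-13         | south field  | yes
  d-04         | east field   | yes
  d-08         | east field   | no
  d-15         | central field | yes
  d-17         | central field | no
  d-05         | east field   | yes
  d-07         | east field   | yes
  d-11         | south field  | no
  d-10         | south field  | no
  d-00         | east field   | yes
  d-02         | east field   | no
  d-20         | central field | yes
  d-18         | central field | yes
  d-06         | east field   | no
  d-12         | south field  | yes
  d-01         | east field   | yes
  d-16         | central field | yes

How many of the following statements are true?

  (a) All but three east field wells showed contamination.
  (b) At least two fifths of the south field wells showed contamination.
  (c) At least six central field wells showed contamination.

(a) east field: |A| = 9, |A ∩ B| = 6; needs |A ∖ B| = 3 — true.
(b) south field: |A| = 6, |A ∩ B| = 2; needs |A ∩ B| / |A| ≥ 2/5 — false.
(c) central field: |A| = 7, |A ∩ B| = 5; needs |A ∩ B| ≥ 6 — false.

1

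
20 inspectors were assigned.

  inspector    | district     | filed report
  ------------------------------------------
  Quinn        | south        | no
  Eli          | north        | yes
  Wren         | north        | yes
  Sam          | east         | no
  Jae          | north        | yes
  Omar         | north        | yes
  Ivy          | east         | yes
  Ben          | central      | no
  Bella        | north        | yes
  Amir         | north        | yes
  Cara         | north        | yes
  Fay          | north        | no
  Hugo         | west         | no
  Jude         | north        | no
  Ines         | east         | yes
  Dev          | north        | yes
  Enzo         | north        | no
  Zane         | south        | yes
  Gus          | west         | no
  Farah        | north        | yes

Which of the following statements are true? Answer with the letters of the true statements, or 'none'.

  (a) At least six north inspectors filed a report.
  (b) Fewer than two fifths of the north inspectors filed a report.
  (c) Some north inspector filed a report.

|A| = 12, |A ∩ B| = 9, |A ∖ B| = 3.
(a) |A ∩ B| ≥ 6: holds.
(b) |A ∩ B| / |A| < 2/5: fails.
(c) A ∩ B ≠ ∅ (|A ∩ B| ≥ 1): holds.

(a), (c)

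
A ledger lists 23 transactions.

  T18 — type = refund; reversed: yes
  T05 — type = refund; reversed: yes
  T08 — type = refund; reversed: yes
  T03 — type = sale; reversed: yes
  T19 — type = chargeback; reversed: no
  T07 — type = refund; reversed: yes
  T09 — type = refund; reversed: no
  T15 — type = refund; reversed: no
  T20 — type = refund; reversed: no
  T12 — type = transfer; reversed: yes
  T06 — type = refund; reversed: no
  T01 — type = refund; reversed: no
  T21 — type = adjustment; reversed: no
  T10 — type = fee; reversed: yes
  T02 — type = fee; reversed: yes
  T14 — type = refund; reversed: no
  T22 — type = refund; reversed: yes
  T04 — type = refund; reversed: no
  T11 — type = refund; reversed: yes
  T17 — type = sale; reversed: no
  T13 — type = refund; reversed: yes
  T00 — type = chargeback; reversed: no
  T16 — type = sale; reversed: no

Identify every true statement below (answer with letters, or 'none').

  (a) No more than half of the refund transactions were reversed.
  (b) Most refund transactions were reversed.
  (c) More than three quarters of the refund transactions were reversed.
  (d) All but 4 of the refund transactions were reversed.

(a)

|A| = 14, |A ∩ B| = 7, |A ∖ B| = 7.
(a) |A ∩ B| ≤ |A ∖ B|: holds.
(b) |A ∩ B| > |A ∖ B|: fails.
(c) |A ∩ B| / |A| > 3/4: fails.
(d) |A ∖ B| = 4: fails.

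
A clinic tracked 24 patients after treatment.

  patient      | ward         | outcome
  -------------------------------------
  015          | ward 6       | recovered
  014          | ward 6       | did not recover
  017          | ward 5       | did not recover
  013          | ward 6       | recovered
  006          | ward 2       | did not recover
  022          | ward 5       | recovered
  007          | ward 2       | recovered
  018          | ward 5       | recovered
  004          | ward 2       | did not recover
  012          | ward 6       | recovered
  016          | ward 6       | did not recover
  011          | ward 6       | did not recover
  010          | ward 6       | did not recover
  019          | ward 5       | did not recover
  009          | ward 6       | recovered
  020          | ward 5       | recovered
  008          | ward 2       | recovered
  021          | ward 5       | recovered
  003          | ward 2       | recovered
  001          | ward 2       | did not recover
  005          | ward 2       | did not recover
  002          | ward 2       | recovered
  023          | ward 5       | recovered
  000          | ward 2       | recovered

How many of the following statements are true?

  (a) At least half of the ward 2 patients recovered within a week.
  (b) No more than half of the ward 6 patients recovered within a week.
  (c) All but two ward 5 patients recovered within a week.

(a) ward 2: |A| = 9, |A ∩ B| = 5; needs |A ∩ B| ≥ |A ∖ B| — true.
(b) ward 6: |A| = 8, |A ∩ B| = 4; needs |A ∩ B| ≤ |A ∖ B| — true.
(c) ward 5: |A| = 7, |A ∩ B| = 5; needs |A ∖ B| = 2 — true.

3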